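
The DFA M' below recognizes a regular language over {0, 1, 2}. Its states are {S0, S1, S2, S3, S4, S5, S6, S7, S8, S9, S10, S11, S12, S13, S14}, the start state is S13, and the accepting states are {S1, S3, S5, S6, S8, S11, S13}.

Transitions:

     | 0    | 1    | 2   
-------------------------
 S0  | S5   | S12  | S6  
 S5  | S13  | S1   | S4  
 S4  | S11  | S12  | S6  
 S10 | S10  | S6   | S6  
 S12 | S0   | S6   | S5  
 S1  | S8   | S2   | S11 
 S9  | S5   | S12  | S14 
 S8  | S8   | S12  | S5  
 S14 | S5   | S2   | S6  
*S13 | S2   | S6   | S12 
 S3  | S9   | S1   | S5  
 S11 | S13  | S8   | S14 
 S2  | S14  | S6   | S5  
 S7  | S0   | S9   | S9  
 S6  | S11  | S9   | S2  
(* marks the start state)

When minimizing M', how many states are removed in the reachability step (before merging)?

3

Starting at S13 and following transitions, the reachable set is {S0, S1, S2, S4, S5, S6, S8, S9, S11, S12, S13, S14}. That leaves S3, S7, S10 unreachable — 3 in total.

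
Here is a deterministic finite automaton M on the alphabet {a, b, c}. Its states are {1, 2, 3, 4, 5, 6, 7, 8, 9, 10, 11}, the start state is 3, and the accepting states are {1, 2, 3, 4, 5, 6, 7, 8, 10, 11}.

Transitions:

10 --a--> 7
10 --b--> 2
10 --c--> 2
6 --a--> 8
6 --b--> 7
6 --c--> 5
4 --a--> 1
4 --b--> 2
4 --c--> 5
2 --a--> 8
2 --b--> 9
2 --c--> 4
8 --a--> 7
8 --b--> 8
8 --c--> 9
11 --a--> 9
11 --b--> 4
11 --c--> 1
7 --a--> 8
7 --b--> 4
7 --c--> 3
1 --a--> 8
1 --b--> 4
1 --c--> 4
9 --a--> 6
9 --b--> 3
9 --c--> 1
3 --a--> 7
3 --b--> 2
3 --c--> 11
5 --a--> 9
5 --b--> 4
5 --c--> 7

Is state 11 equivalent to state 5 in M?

Reachable states from the start: {1,2,3,4,5,6,7,8,9,11}. Unreachable: {10} — drop them.
Initial partition by acceptance: {1,2,3,4,5,6,7,8,11} | {9}.
Split {1,2,3,4,5,6,7,8,11} by δ(·,a) → {1,2,3,4,6,7,8} and {5,11}.
Refine {1,2,3,4,6,7,8} on symbol b: members go to different blocks, giving {1,3,4,6,7,8} and {2}.
Refine {1,3,4,6,7,8} on symbol b: members go to different blocks, giving {1,6,7,8} and {3,4}.
Refine {1,6,7,8} on symbol b: members go to different blocks, giving {1,7} and {6,8}.
Refine {6,8} on symbol a: members go to different blocks, giving {6} and {8}.
The partition is now stable with 7 blocks: {1,7} | {9} | {5,11} | {2} | {3,4} | {6} | {8}.
11 and 5 lie in the same block of the stable partition, so they are equivalent — no string distinguishes them.

Yes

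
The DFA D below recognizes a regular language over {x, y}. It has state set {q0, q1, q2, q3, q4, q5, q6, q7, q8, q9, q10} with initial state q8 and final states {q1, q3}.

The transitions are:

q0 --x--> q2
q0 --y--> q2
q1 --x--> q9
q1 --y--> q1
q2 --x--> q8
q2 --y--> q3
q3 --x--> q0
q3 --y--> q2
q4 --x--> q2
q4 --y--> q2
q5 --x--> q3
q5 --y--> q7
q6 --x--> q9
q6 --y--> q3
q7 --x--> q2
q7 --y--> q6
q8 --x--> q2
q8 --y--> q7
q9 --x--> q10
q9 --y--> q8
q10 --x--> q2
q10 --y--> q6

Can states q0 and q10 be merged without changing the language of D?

Reachable states from the start: {q0,q2,q3,q6,q7,q8,q9,q10}. Unreachable: {q1,q4,q5} — drop them.
Start with accepting vs non-accepting: {q3} | {q0,q2,q6,q7,q8,q9,q10}.
Split {q0,q2,q6,q7,q8,q9,q10} by δ(·,y) → {q0,q7,q8,q9,q10} and {q2,q6}.
On input x, block {q0,q7,q8,q9,q10} splits into {q0,q7,q8,q10} and {q9}.
On input y, block {q0,q7,q8,q10} splits into {q0,q7,q10} and {q8}.
Split {q2,q6} by δ(·,x) → {q2} and {q6}.
Refine {q0,q7,q10} on symbol y: members go to different blocks, giving {q7,q10} and {q0}.
Stable partition: {q3} | {q7,q10} | {q2} | {q9} | {q8} | {q6} | {q0} — 7 equivalence classes.
q0 and q10 end up in different blocks, so they are distinguishable. For instance, the string 'yxxy' is accepted from only q0.

No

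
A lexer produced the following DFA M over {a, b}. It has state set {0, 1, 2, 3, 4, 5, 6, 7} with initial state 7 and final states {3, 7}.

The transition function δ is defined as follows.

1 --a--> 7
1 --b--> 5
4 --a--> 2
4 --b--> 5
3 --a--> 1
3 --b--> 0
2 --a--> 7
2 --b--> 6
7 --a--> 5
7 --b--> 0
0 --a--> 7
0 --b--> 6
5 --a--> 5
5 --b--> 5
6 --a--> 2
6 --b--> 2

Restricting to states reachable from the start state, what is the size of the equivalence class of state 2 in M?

Reachable states from the start: {0,2,5,6,7}. Unreachable: {1,3,4} — drop them.
Initial partition by acceptance: {7} | {0,2,5,6}.
Split {0,2,5,6} by δ(·,a) → {0,2} and {5,6}.
Split {5,6} by δ(·,a) → {5} and {6}.
The partition is now stable with 4 blocks: {7} | {0,2} | {5} | {6}.
The equivalence class containing 2 is {0,2}, of size 2.

2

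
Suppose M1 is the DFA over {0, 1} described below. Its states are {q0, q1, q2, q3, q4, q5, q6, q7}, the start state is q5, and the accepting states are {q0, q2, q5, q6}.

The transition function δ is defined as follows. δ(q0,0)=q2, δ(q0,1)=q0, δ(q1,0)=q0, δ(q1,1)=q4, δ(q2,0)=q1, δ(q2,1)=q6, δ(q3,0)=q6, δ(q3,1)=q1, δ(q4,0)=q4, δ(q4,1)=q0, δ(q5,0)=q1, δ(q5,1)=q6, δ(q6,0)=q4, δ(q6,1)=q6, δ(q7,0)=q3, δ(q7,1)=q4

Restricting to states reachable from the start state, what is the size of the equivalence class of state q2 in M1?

2

States {q3,q7} cannot be reached from the start state, so discard them.
Start with accepting vs non-accepting: {q0,q2,q5,q6} | {q1,q4}.
Split {q0,q2,q5,q6} by δ(·,0) → {q2,q5,q6} and {q0}.
Refine {q1,q4} on symbol 0: members go to different blocks, giving {q1} and {q4}.
Refine {q2,q5,q6} on symbol 0: members go to different blocks, giving {q2,q5} and {q6}.
No further refinement is possible. Final partition (5 blocks): {q2,q5} | {q1} | {q0} | {q4} | {q6}.
The equivalence class containing q2 is {q2,q5}, of size 2.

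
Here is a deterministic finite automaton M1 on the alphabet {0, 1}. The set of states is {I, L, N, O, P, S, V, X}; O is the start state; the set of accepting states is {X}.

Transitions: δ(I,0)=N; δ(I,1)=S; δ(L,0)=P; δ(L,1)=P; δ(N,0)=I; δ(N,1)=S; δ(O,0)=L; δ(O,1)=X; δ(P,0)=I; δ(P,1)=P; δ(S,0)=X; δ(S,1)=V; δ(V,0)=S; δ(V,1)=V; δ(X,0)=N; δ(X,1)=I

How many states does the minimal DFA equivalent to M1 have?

Initial partition by acceptance: {X} | {I,L,N,O,P,S,V}.
On input 0, block {I,L,N,O,P,S,V} splits into {I,L,N,O,P,V} and {S}.
On input 0, block {I,L,N,O,P,V} splits into {I,L,N,O,P} and {V}.
Split {I,L,N,O,P} by δ(·,1) → {I,N} and {L,P} and {O}.
Split {L,P} by δ(·,0) → {P} and {L}.
The partition is now stable with 7 blocks: {X} | {I,N} | {S} | {V} | {P} | {O} | {L}.

7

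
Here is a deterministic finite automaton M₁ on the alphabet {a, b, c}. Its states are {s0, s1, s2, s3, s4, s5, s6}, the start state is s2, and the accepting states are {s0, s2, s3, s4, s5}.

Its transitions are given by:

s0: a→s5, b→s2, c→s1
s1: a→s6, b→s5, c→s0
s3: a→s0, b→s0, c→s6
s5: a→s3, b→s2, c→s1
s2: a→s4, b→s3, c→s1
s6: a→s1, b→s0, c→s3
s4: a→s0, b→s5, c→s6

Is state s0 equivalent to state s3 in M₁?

Yes

Start with accepting vs non-accepting: {s0,s2,s3,s4,s5} | {s1,s6}.
No further refinement is possible. Final partition (2 blocks): {s0,s2,s3,s4,s5} | {s1,s6}.
s0 and s3 lie in the same block of the stable partition, so they are equivalent — no string distinguishes them.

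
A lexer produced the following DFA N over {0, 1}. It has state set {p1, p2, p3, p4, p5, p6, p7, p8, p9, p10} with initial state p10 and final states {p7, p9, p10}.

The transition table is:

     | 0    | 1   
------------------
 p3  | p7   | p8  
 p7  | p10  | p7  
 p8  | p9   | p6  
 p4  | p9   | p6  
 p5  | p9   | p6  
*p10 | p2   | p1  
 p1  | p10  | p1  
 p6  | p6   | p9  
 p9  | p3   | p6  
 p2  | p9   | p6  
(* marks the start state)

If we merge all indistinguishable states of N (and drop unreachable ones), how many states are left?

First remove the unreachable states {p4,p5}; 8 states remain.
P0 = {p7,p9,p10} | {p1,p2,p3,p6,p8}.
Refine {p7,p9,p10} on symbol 0: members go to different blocks, giving {p9,p10} and {p7}.
On input 0, block {p1,p2,p3,p6,p8} splits into {p1,p2,p8} and {p3} and {p6}.
On input 0, block {p9,p10} splits into {p9} and {p10}.
On input 0, block {p1,p2,p8} splits into {p2,p8} and {p1}.
The partition is now stable with 7 blocks: {p9} | {p2,p8} | {p7} | {p3} | {p6} | {p10} | {p1}.

7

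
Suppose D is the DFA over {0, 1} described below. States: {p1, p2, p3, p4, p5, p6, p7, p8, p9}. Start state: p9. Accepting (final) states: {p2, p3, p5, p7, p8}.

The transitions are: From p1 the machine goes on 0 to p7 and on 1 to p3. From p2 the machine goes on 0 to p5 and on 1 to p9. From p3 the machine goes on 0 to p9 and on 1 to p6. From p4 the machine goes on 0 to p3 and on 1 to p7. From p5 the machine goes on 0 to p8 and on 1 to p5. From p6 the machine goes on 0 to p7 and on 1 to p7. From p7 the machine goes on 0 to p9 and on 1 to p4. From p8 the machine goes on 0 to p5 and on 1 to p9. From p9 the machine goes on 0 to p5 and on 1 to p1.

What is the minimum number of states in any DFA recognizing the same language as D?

5

Reachable states from the start: {p1,p3,p4,p5,p6,p7,p8,p9}. Unreachable: {p2} — drop them.
Initial partition by acceptance: {p3,p5,p7,p8} | {p1,p4,p6,p9}.
On input 0, block {p3,p5,p7,p8} splits into {p3,p7} and {p5,p8}.
On input 0, block {p1,p4,p6,p9} splits into {p1,p4,p6} and {p9}.
Refine {p5,p8} on symbol 1: members go to different blocks, giving {p5} and {p8}.
The partition is now stable with 5 blocks: {p3,p7} | {p1,p4,p6} | {p5} | {p9} | {p8}.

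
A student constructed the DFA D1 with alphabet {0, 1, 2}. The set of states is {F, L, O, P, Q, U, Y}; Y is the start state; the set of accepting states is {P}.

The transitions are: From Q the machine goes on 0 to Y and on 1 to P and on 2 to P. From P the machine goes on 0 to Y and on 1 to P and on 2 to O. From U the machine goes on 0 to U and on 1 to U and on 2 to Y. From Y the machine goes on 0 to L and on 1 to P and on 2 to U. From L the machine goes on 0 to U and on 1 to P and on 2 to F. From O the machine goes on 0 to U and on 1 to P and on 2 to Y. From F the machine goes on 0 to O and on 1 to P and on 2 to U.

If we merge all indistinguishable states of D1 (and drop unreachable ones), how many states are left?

4

States {Q} cannot be reached from the start state, so discard them.
Start with accepting vs non-accepting: {P} | {F,L,O,U,Y}.
On input 1, block {F,L,O,U,Y} splits into {F,L,O,Y} and {U}.
Refine {F,L,O,Y} on symbol 0: members go to different blocks, giving {L,O} and {F,Y}.
Stable partition: {P} | {L,O} | {U} | {F,Y} — 4 equivalence classes.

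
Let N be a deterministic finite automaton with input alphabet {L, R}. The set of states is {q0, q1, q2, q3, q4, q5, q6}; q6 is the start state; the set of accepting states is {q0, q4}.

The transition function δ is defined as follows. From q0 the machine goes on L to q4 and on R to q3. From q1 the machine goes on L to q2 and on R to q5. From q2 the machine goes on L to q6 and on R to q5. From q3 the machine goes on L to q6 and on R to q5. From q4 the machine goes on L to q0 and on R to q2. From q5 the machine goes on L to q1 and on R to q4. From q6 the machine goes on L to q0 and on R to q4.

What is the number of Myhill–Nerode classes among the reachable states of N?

5

P0 = {q0,q4} | {q1,q2,q3,q5,q6}.
Split {q1,q2,q3,q5,q6} by δ(·,L) → {q1,q2,q3,q5} and {q6}.
On input L, block {q1,q2,q3,q5} splits into {q1,q5} and {q2,q3}.
On input L, block {q1,q5} splits into {q1} and {q5}.
The partition is now stable with 5 blocks: {q0,q4} | {q1} | {q6} | {q2,q3} | {q5}.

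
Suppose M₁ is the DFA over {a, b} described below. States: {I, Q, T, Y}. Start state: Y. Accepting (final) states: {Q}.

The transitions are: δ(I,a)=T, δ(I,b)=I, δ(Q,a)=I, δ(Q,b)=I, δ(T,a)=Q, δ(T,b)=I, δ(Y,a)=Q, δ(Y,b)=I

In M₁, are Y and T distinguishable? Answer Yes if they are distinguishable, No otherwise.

Every state is reachable, so we keep all 4.
Initial partition by acceptance: {Q} | {I,T,Y}.
Refine {I,T,Y} on symbol a: members go to different blocks, giving {T,Y} and {I}.
No further refinement is possible. Final partition (3 blocks): {Q} | {T,Y} | {I}.
Y and T lie in the same block of the stable partition, so they are equivalent — no string distinguishes them.

No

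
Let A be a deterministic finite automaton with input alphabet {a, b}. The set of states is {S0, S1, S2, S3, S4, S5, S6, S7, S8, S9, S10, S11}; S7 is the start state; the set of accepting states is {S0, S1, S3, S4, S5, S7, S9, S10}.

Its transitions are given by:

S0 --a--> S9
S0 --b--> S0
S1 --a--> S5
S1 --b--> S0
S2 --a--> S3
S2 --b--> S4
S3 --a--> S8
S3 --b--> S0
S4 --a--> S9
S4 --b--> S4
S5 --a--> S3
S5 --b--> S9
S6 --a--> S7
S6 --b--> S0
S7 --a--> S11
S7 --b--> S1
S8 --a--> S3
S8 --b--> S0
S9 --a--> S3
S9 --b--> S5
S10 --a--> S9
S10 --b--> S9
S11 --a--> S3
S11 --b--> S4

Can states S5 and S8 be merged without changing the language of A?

First remove the unreachable states {S2,S6,S10}; 9 states remain.
Initial partition by acceptance: {S0,S1,S3,S4,S5,S7,S9} | {S8,S11}.
On input a, block {S0,S1,S3,S4,S5,S7,S9} splits into {S0,S1,S4,S5,S9} and {S3,S7}.
On input a, block {S0,S1,S4,S5,S9} splits into {S0,S1,S4} and {S5,S9}.
Stable partition: {S0,S1,S4} | {S8,S11} | {S3,S7} | {S5,S9} — 4 equivalence classes.
S5 and S8 end up in different blocks, so they are distinguishable. For instance, the string 'ε' is accepted from only S5.

No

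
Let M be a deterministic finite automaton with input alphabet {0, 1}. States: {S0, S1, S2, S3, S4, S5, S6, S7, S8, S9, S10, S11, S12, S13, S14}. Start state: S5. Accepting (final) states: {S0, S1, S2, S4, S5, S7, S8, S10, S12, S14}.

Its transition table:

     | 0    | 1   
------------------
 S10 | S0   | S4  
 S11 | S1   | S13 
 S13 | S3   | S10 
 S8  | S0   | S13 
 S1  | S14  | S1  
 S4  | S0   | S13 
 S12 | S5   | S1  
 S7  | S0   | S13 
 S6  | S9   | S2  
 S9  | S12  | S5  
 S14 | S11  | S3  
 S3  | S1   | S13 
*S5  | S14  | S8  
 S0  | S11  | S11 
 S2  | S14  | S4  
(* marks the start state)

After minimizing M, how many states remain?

6

First remove the unreachable states {S2,S6,S7,S9,S12}; 10 states remain.
Start with accepting vs non-accepting: {S0,S1,S4,S5,S8,S10,S14} | {S3,S11,S13}.
Split {S0,S1,S4,S5,S8,S10,S14} by δ(·,0) → {S1,S4,S5,S8,S10} and {S0,S14}.
Split {S1,S4,S5,S8,S10} by δ(·,1) → {S1,S5,S10} and {S4,S8}.
Refine {S1,S5,S10} on symbol 1: members go to different blocks, giving {S5,S10} and {S1}.
Refine {S3,S11,S13} on symbol 0: members go to different blocks, giving {S3,S11} and {S13}.
The partition is now stable with 6 blocks: {S5,S10} | {S3,S11} | {S0,S14} | {S4,S8} | {S1} | {S13}.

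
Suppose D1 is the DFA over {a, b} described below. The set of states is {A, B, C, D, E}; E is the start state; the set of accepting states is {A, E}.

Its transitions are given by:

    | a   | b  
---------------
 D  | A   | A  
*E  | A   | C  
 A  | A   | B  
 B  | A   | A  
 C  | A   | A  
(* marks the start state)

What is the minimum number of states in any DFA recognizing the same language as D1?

States {D} cannot be reached from the start state, so discard them.
Start with accepting vs non-accepting: {A,E} | {B,C}.
Stable partition: {A,E} | {B,C} — 2 equivalence classes.

2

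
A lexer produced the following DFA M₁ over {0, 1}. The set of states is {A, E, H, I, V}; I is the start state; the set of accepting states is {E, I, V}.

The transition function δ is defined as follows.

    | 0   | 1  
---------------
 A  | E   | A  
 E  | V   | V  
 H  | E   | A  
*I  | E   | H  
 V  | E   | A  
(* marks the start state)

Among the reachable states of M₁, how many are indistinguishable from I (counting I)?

P0 = {E,I,V} | {A,H}.
Refine {E,I,V} on symbol 1: members go to different blocks, giving {I,V} and {E}.
No further refinement is possible. Final partition (3 blocks): {I,V} | {A,H} | {E}.
The equivalence class containing I is {I,V}, of size 2.

2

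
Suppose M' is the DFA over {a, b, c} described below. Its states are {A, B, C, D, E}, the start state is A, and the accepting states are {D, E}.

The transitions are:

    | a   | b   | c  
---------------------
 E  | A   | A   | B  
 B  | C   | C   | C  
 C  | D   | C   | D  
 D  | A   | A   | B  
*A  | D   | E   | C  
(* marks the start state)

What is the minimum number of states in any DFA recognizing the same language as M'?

4

All states are reachable from the start state.
Initial partition by acceptance: {D,E} | {A,B,C}.
On input a, block {A,B,C} splits into {A,C} and {B}.
Refine {A,C} on symbol b: members go to different blocks, giving {A} and {C}.
Stable partition: {D,E} | {A} | {B} | {C} — 4 equivalence classes.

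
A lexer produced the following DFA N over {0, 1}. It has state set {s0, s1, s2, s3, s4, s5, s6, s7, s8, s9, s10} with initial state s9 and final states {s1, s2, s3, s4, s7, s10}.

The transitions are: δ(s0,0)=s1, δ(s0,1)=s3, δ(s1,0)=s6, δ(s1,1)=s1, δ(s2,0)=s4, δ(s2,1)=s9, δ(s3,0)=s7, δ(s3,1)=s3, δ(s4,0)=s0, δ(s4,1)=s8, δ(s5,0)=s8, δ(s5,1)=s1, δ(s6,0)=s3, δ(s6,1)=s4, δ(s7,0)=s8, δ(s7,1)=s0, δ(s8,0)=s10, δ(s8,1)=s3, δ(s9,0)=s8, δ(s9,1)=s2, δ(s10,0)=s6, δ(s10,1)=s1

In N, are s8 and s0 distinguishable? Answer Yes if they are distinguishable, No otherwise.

No

Reachable states from the start: {s0,s1,s2,s3,s4,s6,s7,s8,s9,s10}. Unreachable: {s5} — drop them.
Initial partition by acceptance: {s1,s2,s3,s4,s7,s10} | {s0,s6,s8,s9}.
Split {s1,s2,s3,s4,s7,s10} by δ(·,0) → {s1,s4,s7,s10} and {s2,s3}.
On input 1, block {s1,s4,s7,s10} splits into {s1,s10} and {s4,s7}.
Split {s0,s6,s8,s9} by δ(·,0) → {s0,s8} and {s6} and {s9}.
Split {s2,s3} by δ(·,1) → {s2} and {s3}.
Stable partition: {s1,s10} | {s0,s8} | {s2} | {s4,s7} | {s6} | {s9} | {s3} — 7 equivalence classes.
s8 and s0 lie in the same block of the stable partition, so they are equivalent — no string distinguishes them.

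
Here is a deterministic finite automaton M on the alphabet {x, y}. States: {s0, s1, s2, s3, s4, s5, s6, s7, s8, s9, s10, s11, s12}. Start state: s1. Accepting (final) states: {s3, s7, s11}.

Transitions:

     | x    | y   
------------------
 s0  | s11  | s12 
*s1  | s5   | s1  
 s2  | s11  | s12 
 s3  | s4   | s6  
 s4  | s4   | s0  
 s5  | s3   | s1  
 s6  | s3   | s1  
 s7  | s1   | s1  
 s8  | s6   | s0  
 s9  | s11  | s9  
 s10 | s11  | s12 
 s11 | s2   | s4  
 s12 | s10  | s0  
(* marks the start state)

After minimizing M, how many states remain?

First remove the unreachable states {s7,s8,s9}; 10 states remain.
P0 = {s3,s11} | {s0,s1,s2,s4,s5,s6,s10,s12}.
Refine {s0,s1,s2,s4,s5,s6,s10,s12} on symbol x: members go to different blocks, giving {s0,s2,s5,s6,s10} and {s1,s4,s12}.
Refine {s3,s11} on symbol x: members go to different blocks, giving {s3} and {s11}.
Split {s0,s2,s5,s6,s10} by δ(·,x) → {s0,s2,s10} and {s5,s6}.
Split {s1,s4,s12} by δ(·,x) → {s1} and {s4} and {s12}.
No further refinement is possible. Final partition (7 blocks): {s3} | {s0,s2,s10} | {s1} | {s11} | {s5,s6} | {s4} | {s12}.

7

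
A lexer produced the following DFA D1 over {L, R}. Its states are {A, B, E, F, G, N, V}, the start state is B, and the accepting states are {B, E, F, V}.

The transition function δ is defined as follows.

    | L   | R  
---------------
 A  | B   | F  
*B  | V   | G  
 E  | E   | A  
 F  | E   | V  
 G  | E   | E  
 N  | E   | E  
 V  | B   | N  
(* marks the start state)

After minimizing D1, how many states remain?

5

Start with accepting vs non-accepting: {B,E,F,V} | {A,G,N}.
Refine {B,E,F,V} on symbol R: members go to different blocks, giving {B,E,V} and {F}.
On input R, block {A,G,N} splits into {G,N} and {A}.
Split {B,E,V} by δ(·,R) → {B,V} and {E}.
Stable partition: {B,V} | {G,N} | {F} | {A} | {E} — 5 equivalence classes.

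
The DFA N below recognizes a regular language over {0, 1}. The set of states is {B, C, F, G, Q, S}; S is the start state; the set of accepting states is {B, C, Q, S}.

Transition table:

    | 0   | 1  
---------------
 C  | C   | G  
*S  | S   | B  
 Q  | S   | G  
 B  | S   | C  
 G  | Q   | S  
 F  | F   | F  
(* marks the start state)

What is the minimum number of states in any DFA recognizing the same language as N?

Reachable states from the start: {B,C,G,Q,S}. Unreachable: {F} — drop them.
P0 = {B,C,Q,S} | {G}.
Split {B,C,Q,S} by δ(·,1) → {B,S} and {C,Q}.
Refine {B,S} on symbol 1: members go to different blocks, giving {S} and {B}.
Refine {C,Q} on symbol 0: members go to different blocks, giving {C} and {Q}.
Stable partition: {S} | {G} | {C} | {B} | {Q} — 5 equivalence classes.

5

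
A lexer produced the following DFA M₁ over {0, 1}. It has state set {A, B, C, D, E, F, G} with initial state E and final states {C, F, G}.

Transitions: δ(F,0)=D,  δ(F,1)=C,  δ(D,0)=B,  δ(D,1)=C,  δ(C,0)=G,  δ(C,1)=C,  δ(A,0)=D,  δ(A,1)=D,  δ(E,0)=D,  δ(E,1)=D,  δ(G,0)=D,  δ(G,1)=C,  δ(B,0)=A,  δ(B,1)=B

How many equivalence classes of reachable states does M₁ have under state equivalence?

5

First remove the unreachable states {F}; 6 states remain.
P0 = {C,G} | {A,B,D,E}.
Split {C,G} by δ(·,0) → {C} and {G}.
On input 1, block {A,B,D,E} splits into {A,B,E} and {D}.
Split {A,B,E} by δ(·,0) → {A,E} and {B}.
Stable partition: {C} | {A,E} | {G} | {D} | {B} — 5 equivalence classes.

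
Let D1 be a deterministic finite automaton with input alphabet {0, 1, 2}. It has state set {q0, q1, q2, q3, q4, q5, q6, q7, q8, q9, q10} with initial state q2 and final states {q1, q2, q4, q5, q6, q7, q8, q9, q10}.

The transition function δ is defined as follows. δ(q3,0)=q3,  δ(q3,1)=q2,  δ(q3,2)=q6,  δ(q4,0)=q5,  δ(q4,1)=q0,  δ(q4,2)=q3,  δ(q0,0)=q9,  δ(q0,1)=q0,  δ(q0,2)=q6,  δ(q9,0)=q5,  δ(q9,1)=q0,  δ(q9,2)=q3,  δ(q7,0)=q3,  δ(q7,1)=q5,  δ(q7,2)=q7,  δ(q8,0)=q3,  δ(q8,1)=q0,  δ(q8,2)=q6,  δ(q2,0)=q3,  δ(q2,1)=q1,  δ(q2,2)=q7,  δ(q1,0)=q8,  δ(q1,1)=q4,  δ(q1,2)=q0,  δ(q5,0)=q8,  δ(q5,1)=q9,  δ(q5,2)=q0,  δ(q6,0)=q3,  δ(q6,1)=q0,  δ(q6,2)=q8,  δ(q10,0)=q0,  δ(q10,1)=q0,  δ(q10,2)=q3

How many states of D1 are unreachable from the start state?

No path from q2 leads to q10; the other 10 states are all reachable.

1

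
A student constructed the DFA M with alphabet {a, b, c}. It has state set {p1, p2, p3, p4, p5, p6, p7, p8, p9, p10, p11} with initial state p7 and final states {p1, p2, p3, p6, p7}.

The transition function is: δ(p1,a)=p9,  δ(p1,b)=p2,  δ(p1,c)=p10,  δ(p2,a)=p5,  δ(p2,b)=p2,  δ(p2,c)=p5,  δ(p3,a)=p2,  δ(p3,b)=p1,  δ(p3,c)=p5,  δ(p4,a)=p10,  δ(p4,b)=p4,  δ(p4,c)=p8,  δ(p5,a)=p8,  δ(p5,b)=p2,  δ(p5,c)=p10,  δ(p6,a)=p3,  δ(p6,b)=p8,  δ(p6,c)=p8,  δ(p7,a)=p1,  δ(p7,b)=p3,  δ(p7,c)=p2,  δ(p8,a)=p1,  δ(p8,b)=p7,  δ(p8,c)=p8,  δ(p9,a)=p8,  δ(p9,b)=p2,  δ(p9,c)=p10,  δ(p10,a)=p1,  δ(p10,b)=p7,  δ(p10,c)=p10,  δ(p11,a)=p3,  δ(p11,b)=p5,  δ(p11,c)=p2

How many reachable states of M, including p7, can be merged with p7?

States {p4,p6,p11} cannot be reached from the start state, so discard them.
P0 = {p1,p2,p3,p7} | {p5,p8,p9,p10}.
On input a, block {p1,p2,p3,p7} splits into {p1,p2} and {p3,p7}.
Refine {p5,p8,p9,p10} on symbol a: members go to different blocks, giving {p5,p9} and {p8,p10}.
Split {p1,p2} by δ(·,c) → {p1} and {p2}.
Refine {p3,p7} on symbol a: members go to different blocks, giving {p3} and {p7}.
The partition is now stable with 6 blocks: {p1} | {p5,p9} | {p3} | {p8,p10} | {p2} | {p7}.
The equivalence class containing p7 is {p7}, of size 1.

1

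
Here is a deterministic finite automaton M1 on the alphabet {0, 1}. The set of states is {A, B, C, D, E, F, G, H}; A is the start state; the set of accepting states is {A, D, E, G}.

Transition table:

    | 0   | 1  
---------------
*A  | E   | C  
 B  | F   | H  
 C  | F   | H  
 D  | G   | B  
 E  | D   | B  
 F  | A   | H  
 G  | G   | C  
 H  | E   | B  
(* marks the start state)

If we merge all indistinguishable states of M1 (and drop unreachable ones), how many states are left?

4

All states are reachable from the start state.
Start with accepting vs non-accepting: {A,D,E,G} | {B,C,F,H}.
On input 0, block {B,C,F,H} splits into {B,C} and {F,H}.
Split {F,H} by δ(·,1) → {F} and {H}.
No further refinement is possible. Final partition (4 blocks): {A,D,E,G} | {B,C} | {F} | {H}.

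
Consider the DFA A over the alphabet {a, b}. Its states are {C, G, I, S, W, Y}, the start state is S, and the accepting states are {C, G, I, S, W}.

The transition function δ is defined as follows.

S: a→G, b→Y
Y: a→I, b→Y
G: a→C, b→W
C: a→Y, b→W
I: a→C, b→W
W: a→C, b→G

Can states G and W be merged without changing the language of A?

Yes

Every state is reachable, so we keep all 6.
P0 = {C,G,I,S,W} | {Y}.
On input a, block {C,G,I,S,W} splits into {G,I,S,W} and {C}.
Refine {G,I,S,W} on symbol a: members go to different blocks, giving {G,I,W} and {S}.
The partition is now stable with 4 blocks: {G,I,W} | {Y} | {C} | {S}.
G and W lie in the same block of the stable partition, so they are equivalent — no string distinguishes them.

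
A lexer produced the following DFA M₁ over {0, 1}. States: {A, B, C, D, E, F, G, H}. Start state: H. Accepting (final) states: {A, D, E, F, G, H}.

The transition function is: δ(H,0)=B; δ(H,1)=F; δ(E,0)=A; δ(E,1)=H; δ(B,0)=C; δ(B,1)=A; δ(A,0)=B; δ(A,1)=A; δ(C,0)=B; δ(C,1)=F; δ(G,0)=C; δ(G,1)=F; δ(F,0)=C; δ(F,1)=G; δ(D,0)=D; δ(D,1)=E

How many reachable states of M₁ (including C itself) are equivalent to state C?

2

Reachable states from the start: {A,B,C,F,G,H}. Unreachable: {D,E} — drop them.
Start with accepting vs non-accepting: {A,F,G,H} | {B,C}.
Stable partition: {A,F,G,H} | {B,C} — 2 equivalence classes.
State C belongs to the block {B,C}, which has 2 states.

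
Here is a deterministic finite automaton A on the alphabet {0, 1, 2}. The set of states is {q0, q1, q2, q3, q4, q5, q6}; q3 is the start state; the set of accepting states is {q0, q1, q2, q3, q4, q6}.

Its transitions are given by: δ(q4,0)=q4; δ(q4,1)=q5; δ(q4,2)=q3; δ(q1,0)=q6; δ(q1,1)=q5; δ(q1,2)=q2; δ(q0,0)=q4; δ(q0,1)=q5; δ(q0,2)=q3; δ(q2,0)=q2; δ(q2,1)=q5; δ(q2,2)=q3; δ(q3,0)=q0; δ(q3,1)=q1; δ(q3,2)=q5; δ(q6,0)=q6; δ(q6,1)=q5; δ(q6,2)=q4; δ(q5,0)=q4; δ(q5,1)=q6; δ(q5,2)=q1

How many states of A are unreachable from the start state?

A breadth-first search from the start state visits every state.

0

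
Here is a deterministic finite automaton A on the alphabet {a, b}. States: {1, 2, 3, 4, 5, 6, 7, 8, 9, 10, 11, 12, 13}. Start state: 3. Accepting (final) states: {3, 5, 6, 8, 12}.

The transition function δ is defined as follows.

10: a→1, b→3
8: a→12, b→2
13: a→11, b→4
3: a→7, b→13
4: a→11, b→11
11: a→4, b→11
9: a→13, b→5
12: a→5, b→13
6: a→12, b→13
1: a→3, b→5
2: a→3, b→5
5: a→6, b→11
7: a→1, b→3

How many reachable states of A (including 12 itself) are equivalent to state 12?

3

States {2,8,9,10} cannot be reached from the start state, so discard them.
Initial partition by acceptance: {3,5,6,12} | {1,4,7,11,13}.
Split {3,5,6,12} by δ(·,a) → {5,6,12} and {3}.
Split {1,4,7,11,13} by δ(·,a) → {4,7,11,13} and {1}.
Split {4,7,11,13} by δ(·,a) → {4,11,13} and {7}.
Stable partition: {5,6,12} | {4,11,13} | {3} | {1} | {7} — 5 equivalence classes.
The equivalence class containing 12 is {5,6,12}, of size 3.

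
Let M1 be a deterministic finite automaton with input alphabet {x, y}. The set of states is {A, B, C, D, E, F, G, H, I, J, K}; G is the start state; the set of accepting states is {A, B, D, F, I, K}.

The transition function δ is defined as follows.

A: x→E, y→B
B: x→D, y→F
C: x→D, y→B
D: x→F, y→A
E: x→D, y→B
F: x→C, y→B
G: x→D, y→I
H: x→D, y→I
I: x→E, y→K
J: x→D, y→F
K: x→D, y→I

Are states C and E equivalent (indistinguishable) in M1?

Reachable states from the start: {A,B,C,D,E,F,G,I,K}. Unreachable: {H,J} — drop them.
Initial partition by acceptance: {A,B,D,F,I,K} | {C,E,G}.
Split {A,B,D,F,I,K} by δ(·,x) → {A,F,I} and {B,D,K}.
Refine {C,E,G} on symbol y: members go to different blocks, giving {C,E} and {G}.
Split {B,D,K} by δ(·,x) → {B,K} and {D}.
No further refinement is possible. Final partition (5 blocks): {A,F,I} | {C,E} | {B,K} | {G} | {D}.
C and E lie in the same block of the stable partition, so they are equivalent — no string distinguishes them.

Yes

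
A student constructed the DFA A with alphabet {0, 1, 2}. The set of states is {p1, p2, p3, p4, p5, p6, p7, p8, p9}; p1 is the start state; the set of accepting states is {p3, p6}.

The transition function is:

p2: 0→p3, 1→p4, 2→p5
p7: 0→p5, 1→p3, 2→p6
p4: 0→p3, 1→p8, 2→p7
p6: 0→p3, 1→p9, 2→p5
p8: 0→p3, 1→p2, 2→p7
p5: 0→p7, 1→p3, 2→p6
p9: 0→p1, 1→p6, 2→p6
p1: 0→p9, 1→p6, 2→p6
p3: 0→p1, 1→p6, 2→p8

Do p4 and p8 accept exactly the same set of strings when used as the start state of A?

Yes

Every state is reachable, so we keep all 9.
P0 = {p3,p6} | {p1,p2,p4,p5,p7,p8,p9}.
Refine {p3,p6} on symbol 0: members go to different blocks, giving {p3} and {p6}.
Refine {p1,p2,p4,p5,p7,p8,p9} on symbol 0: members go to different blocks, giving {p1,p5,p7,p9} and {p2,p4,p8}.
Split {p1,p5,p7,p9} by δ(·,1) → {p1,p9} and {p5,p7}.
The partition is now stable with 5 blocks: {p3} | {p1,p9} | {p6} | {p2,p4,p8} | {p5,p7}.
p4 and p8 lie in the same block of the stable partition, so they are equivalent — no string distinguishes them.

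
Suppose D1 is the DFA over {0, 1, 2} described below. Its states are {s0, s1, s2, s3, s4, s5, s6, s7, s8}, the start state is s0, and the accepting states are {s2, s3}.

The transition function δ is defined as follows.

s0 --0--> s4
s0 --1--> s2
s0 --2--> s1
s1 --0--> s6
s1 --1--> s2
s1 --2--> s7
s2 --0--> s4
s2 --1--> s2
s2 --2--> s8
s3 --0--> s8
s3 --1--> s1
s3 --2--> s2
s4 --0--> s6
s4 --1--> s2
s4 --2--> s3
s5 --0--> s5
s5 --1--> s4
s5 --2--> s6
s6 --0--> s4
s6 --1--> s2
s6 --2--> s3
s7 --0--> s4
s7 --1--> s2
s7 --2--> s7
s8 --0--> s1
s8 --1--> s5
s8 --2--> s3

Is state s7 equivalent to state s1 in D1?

Start with accepting vs non-accepting: {s2,s3} | {s0,s1,s4,s5,s6,s7,s8}.
Split {s2,s3} by δ(·,1) → {s2} and {s3}.
On input 1, block {s0,s1,s4,s5,s6,s7,s8} splits into {s0,s1,s4,s6,s7} and {s5,s8}.
Split {s0,s1,s4,s6,s7} by δ(·,2) → {s0,s1,s7} and {s4,s6}.
On input 0, block {s5,s8} splits into {s5} and {s8}.
Stable partition: {s2} | {s0,s1,s7} | {s3} | {s5} | {s4,s6} | {s8} — 6 equivalence classes.
s7 and s1 lie in the same block of the stable partition, so they are equivalent — no string distinguishes them.

Yes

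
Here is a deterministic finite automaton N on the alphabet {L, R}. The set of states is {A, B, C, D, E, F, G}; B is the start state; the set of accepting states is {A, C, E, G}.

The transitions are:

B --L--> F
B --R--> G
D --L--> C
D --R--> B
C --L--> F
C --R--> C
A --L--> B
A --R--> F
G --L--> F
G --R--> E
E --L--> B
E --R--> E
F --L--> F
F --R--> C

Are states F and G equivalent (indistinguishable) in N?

Reachable states from the start: {B,C,E,F,G}. Unreachable: {A,D} — drop them.
P0 = {C,E,G} | {B,F}.
No further refinement is possible. Final partition (2 blocks): {C,E,G} | {B,F}.
F and G end up in different blocks, so they are distinguishable. For instance, the string 'ε' is accepted from only G.

No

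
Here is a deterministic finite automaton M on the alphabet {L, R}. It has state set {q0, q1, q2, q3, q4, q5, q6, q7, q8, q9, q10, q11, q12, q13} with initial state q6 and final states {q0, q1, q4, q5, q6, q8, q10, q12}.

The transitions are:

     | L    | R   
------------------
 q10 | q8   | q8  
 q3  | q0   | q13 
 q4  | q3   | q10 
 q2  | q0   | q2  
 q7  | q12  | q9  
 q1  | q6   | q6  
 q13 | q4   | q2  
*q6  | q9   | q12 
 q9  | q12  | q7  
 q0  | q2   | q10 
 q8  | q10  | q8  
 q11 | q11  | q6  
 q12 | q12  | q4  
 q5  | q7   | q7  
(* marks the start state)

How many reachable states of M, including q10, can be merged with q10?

First remove the unreachable states {q1,q5,q11}; 11 states remain.
Initial partition by acceptance: {q0,q4,q6,q8,q10,q12} | {q2,q3,q7,q9,q13}.
Split {q0,q4,q6,q8,q10,q12} by δ(·,L) → {q0,q4,q6} and {q8,q10,q12}.
Split {q2,q3,q7,q9,q13} by δ(·,L) → {q2,q3,q13} and {q7,q9}.
Split {q0,q4,q6} by δ(·,L) → {q0,q4} and {q6}.
On input R, block {q8,q10,q12} splits into {q8,q10} and {q12}.
Stable partition: {q0,q4} | {q2,q3,q13} | {q8,q10} | {q7,q9} | {q6} | {q12} — 6 equivalence classes.
State q10 belongs to the block {q8,q10}, which has 2 states.

2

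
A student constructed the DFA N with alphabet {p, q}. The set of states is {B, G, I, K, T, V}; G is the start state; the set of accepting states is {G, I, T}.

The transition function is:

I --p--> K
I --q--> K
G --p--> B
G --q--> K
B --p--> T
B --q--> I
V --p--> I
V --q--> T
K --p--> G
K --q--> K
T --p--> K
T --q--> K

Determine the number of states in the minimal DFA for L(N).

First remove the unreachable states {V}; 5 states remain.
Start with accepting vs non-accepting: {G,I,T} | {B,K}.
Refine {B,K} on symbol q: members go to different blocks, giving {B} and {K}.
Split {G,I,T} by δ(·,p) → {I,T} and {G}.
The partition is now stable with 4 blocks: {I,T} | {B} | {K} | {G}.

4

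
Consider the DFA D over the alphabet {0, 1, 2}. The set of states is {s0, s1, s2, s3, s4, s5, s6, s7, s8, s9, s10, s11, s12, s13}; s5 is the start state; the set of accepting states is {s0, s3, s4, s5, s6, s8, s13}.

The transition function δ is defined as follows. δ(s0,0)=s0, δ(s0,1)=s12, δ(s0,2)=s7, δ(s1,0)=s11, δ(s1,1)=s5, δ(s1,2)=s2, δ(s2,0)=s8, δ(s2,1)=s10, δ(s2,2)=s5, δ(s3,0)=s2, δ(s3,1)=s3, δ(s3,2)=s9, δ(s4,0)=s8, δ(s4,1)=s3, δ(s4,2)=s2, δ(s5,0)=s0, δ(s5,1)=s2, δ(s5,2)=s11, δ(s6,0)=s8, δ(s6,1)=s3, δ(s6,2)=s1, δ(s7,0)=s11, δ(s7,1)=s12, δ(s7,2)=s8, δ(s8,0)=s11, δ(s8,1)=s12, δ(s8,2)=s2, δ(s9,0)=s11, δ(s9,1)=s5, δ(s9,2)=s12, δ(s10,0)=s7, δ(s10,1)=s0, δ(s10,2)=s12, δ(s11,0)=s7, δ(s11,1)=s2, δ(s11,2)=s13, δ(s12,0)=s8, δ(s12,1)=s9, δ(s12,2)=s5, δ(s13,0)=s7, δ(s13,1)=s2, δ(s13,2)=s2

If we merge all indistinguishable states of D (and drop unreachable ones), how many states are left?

5

Reachable states from the start: {s0,s2,s5,s7,s8,s9,s10,s11,s12,s13}. Unreachable: {s1,s3,s4,s6} — drop them.
Start with accepting vs non-accepting: {s0,s5,s8,s13} | {s2,s7,s9,s10,s11,s12}.
On input 0, block {s0,s5,s8,s13} splits into {s0,s5} and {s8,s13}.
On input 0, block {s2,s7,s9,s10,s11,s12} splits into {s7,s9,s10,s11} and {s2,s12}.
On input 1, block {s7,s9,s10,s11} splits into {s7,s11} and {s9,s10}.
Stable partition: {s0,s5} | {s7,s11} | {s8,s13} | {s2,s12} | {s9,s10} — 5 equivalence classes.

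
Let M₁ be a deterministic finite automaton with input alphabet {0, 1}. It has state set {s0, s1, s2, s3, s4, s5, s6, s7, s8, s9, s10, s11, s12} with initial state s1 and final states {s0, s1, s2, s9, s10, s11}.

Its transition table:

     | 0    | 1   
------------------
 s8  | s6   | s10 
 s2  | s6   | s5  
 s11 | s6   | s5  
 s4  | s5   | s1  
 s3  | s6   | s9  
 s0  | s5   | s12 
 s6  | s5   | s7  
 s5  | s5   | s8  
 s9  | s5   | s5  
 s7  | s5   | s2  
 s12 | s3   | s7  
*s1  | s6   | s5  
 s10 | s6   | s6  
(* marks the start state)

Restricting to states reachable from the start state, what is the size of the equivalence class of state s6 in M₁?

States {s0,s3,s4,s9,s11,s12} cannot be reached from the start state, so discard them.
P0 = {s1,s2,s10} | {s5,s6,s7,s8}.
Refine {s5,s6,s7,s8} on symbol 1: members go to different blocks, giving {s5,s6} and {s7,s8}.
Stable partition: {s1,s2,s10} | {s5,s6} | {s7,s8} — 3 equivalence classes.
State s6 belongs to the block {s5,s6}, which has 2 states.

2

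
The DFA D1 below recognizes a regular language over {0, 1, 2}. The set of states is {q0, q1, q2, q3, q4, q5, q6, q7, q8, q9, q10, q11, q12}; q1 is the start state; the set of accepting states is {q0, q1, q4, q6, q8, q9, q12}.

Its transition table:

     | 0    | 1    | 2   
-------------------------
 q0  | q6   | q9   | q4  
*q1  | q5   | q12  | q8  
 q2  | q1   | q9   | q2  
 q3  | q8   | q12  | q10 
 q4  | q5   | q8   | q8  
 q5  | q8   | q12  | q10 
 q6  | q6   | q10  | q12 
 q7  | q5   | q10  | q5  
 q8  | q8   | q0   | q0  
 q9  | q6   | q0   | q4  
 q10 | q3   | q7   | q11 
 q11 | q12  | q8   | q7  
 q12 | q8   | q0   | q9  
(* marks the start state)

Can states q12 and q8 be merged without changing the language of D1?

States {q2} cannot be reached from the start state, so discard them.
P0 = {q0,q1,q4,q6,q8,q9,q12} | {q3,q5,q7,q10,q11}.
Refine {q0,q1,q4,q6,q8,q9,q12} on symbol 0: members go to different blocks, giving {q0,q6,q8,q9,q12} and {q1,q4}.
On input 1, block {q0,q6,q8,q9,q12} splits into {q0,q8,q9,q12} and {q6}.
Split {q0,q8,q9,q12} by δ(·,0) → {q0,q9} and {q8,q12}.
On input 0, block {q3,q5,q7,q10,q11} splits into {q3,q5,q11} and {q7,q10}.
The partition is now stable with 6 blocks: {q0,q9} | {q3,q5,q11} | {q1,q4} | {q6} | {q8,q12} | {q7,q10}.
q12 and q8 lie in the same block of the stable partition, so they are equivalent — no string distinguishes them.

Yes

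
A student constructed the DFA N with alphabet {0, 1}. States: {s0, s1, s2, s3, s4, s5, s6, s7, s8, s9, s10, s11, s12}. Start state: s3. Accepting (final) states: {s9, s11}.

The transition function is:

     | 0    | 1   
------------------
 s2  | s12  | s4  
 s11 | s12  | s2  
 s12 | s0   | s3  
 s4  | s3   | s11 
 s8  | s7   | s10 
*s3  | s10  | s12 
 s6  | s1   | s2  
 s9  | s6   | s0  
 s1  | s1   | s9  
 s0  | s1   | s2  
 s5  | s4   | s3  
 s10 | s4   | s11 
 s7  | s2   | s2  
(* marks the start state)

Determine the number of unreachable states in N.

3

BFS from s3 reaches {s0, s1, s2, s3, s4, s6, s9, s10, s11, s12}; the 3 state(s) s5, s7, s8 are never visited.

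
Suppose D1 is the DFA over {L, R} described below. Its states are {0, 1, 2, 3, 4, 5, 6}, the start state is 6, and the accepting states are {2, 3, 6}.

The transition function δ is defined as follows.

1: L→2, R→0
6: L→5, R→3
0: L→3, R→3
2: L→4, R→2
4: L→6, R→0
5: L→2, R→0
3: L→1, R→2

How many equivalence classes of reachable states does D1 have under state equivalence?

Every state is reachable, so we keep all 7.
P0 = {2,3,6} | {0,1,4,5}.
Refine {0,1,4,5} on symbol R: members go to different blocks, giving {1,4,5} and {0}.
Stable partition: {2,3,6} | {1,4,5} | {0} — 3 equivalence classes.

3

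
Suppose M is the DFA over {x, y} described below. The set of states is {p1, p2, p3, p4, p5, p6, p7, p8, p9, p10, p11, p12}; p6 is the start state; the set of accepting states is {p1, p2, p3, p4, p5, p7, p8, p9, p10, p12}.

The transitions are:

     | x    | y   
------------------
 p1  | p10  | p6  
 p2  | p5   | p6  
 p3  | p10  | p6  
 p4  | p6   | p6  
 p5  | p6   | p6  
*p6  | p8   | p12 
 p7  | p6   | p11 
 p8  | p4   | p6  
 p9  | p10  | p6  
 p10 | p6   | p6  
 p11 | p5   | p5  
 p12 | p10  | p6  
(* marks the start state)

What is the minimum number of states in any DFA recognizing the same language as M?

States {p1,p2,p3,p5,p7,p9,p11} cannot be reached from the start state, so discard them.
P0 = {p4,p8,p10,p12} | {p6}.
Split {p4,p8,p10,p12} by δ(·,x) → {p4,p10} and {p8,p12}.
The partition is now stable with 3 blocks: {p4,p10} | {p6} | {p8,p12}.

3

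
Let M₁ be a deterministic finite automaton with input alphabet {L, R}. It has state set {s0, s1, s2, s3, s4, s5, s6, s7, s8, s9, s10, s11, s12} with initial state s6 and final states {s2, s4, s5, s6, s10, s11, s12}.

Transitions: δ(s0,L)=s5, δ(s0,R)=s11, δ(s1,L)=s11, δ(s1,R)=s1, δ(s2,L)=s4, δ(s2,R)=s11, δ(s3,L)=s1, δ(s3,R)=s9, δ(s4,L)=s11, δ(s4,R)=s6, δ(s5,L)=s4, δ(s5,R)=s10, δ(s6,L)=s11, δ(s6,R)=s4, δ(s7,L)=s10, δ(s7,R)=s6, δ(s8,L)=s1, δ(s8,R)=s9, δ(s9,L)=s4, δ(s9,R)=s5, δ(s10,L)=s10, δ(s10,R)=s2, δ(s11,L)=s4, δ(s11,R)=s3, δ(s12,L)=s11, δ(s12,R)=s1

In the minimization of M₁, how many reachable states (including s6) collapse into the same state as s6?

First remove the unreachable states {s0,s7,s8,s12}; 9 states remain.
Start with accepting vs non-accepting: {s2,s4,s5,s6,s10,s11} | {s1,s3,s9}.
On input R, block {s2,s4,s5,s6,s10,s11} splits into {s2,s4,s5,s6,s10} and {s11}.
On input L, block {s2,s4,s5,s6,s10} splits into {s2,s5,s10} and {s4,s6}.
Refine {s2,s5,s10} on symbol L: members go to different blocks, giving {s2,s5} and {s10}.
Refine {s2,s5} on symbol R: members go to different blocks, giving {s2} and {s5}.
Split {s1,s3,s9} by δ(·,L) → {s1} and {s3} and {s9}.
The partition is now stable with 8 blocks: {s2} | {s1} | {s11} | {s4,s6} | {s10} | {s5} | {s3} | {s9}.
The equivalence class containing s6 is {s4,s6}, of size 2.

2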